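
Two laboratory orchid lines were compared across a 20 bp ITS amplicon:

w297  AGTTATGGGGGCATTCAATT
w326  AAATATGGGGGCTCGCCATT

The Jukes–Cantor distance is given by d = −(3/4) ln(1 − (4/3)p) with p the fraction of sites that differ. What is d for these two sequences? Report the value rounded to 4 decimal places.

0.3831

The sequences differ at positions 2 (G/A), 3 (T/A), 13 (A/T), 14 (T/C), 15 (T/G), 17 (A/C).
p = 6/20 = 0.300000.
d = −0.75 · ln(1 − (4/3)·0.300000) = −0.75 · ln(0.600000) = −0.75 · (-0.510826) = 0.3831.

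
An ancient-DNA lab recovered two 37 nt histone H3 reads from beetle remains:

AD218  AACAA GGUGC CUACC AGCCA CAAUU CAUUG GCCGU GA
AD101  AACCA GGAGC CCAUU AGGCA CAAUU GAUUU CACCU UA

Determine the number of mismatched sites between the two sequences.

Differing sites — 4:A/C; 8:U/A; 12:U/C; 14:C/U; 15:C/U; 18:C/G; 26:C/G; 30:G/U; 31:G/C; 32:C/A; 34:G/C; 36:G/U.
That gives 12 mismatches out of 37 aligned sites, so the Hamming distance is 12.

12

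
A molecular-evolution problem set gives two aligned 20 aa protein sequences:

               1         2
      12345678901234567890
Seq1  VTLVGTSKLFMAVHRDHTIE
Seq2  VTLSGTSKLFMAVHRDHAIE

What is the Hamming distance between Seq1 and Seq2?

Mismatches occur at site 4 (V/S), site 18 (T/A).
That gives 2 mismatches out of 20 aligned sites, so the Hamming distance is 2.

2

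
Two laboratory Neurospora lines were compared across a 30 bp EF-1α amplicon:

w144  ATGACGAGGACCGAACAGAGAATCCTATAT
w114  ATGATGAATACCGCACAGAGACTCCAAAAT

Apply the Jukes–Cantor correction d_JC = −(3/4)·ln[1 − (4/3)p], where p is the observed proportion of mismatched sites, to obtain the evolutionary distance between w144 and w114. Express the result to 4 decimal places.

Mismatches occur at site 5 (C→T), site 8 (G→A), site 9 (G→T), site 14 (A→C), site 22 (A→C), site 26 (T→A), site 28 (T→A).
p = 7/30 = 0.233333.
d = −0.75 · ln(1 − (4/3)·0.233333) = −0.75 · ln(0.688889) = −0.75 · (-0.372675) = 0.2795.

0.2795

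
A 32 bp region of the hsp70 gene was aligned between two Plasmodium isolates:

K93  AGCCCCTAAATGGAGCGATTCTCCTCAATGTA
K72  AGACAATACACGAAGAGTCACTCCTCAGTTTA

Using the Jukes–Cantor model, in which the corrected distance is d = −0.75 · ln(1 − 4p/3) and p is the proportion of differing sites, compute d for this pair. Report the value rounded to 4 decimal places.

The sequences differ at positions 3 (C/A), 5 (C/A), 6 (C/A), 9 (A/C), 11 (T/C), 13 (G/A), 16 (C/A), 18 (A/T), 19 (T/C), 20 (T/A), 28 (A/G), 30 (G/T).
p = 12/32 = 0.375000.
d = −0.75 · ln(1 − (4/3)·0.375000) = −0.75 · ln(0.500000) = −0.75 · (-0.693147) = 0.5199.

0.5199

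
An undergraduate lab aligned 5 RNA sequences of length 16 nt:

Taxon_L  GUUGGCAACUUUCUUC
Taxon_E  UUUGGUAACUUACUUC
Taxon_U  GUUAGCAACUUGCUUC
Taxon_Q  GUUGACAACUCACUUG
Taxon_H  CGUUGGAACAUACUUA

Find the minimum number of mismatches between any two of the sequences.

2

Pairwise Hamming distances:
  Taxon_L vs Taxon_E: 3
  Taxon_L vs Taxon_U: 2
  Taxon_L vs Taxon_Q: 4
  Taxon_L vs Taxon_H: 7
  Taxon_E vs Taxon_U: 4
  Taxon_E vs Taxon_Q: 5
  Taxon_E vs Taxon_H: 6
  Taxon_U vs Taxon_Q: 5
  Taxon_U vs Taxon_H: 7
  Taxon_Q vs Taxon_H: 8
The smallest is 2, between Taxon_L and Taxon_U.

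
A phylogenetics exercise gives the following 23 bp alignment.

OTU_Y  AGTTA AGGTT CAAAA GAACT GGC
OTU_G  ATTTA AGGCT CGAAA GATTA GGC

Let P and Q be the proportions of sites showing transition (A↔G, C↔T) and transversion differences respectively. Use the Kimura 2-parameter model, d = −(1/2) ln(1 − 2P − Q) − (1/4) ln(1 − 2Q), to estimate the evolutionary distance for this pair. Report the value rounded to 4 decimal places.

0.3238

Differing sites — 2:G/T (Tv); 9:T/C (Ti); 12:A/G (Ti); 18:A/T (Tv); 19:C/T (Ti); 20:T/A (Tv).
Of the 6 differences, 3 transitions and 3 transversions over 23 sites: P = 3/23 = 0.130435, Q = 3/23 = 0.130435.
d = −0.5·ln(0.608695) − 0.25·ln(0.739130) = −0.5·(-0.496438) − 0.25·(-0.302281) = 0.3238.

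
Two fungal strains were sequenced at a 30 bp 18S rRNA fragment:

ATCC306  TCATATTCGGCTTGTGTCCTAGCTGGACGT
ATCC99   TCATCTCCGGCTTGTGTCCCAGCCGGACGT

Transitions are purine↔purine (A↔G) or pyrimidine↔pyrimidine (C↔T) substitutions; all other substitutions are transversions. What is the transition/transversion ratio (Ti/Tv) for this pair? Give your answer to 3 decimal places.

Mismatches occur at site 5 (A→C, transversion), site 7 (T→C, transition), site 20 (T→C, transition), site 24 (T→C, transition).
Of the 4 differences, 3 transitions and 1 transversion, so Ti/Tv = 3/1 = 3.000.

3.000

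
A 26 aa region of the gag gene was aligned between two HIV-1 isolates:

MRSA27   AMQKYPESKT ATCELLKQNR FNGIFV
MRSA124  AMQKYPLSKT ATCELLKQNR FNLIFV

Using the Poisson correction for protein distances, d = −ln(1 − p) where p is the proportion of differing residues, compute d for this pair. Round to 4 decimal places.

Differing sites — 7:E/L; 23:G/L.
p = 2/26 = 0.076923.
d = −ln(1 − 0.076923) = −ln(0.923077) = 0.0800.

0.0800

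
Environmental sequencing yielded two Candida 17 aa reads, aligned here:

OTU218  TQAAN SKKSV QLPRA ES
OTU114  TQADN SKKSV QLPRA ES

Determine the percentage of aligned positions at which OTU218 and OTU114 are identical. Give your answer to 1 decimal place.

94.1%

Differing sites — 4:A/D.
16 of the 17 sites match, so the percent identity is 16/17 × 100 = 94.1%.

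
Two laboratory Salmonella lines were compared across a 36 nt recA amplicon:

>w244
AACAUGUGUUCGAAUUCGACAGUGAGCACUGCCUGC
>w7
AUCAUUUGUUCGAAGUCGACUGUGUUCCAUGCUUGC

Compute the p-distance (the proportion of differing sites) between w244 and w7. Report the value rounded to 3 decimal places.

The sequences differ at positions 2 (A/U), 6 (G/U), 15 (U/G), 21 (A/U), 25 (A/U), 26 (G/U), 28 (A/C), 29 (C/A), 33 (C/U).
There are 9 differences over 36 sites, so p = 9/36 = 0.250.

0.250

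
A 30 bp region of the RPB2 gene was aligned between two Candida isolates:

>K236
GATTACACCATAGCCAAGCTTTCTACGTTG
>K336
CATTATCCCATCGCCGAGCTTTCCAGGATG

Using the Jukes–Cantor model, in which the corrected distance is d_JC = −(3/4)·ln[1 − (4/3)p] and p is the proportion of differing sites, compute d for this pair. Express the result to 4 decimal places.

Mismatches occur at site 1 (G→C), site 6 (C→T), site 7 (A→C), site 12 (A→C), site 16 (A→G), site 24 (T→C), site 26 (C→G), site 28 (T→A).
p = 8/30 = 0.266667.
d = −0.75 · ln(1 − (4/3)·0.266667) = −0.75 · ln(0.644444) = −0.75 · (-0.439367) = 0.3295.

0.3295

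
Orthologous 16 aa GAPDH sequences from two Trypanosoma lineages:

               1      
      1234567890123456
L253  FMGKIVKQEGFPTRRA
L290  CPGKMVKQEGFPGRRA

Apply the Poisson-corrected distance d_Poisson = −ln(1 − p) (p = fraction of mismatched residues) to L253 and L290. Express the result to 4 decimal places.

Mismatches occur at site 1 (F↔C), site 2 (M↔P), site 5 (I↔M), site 13 (T↔G).
p = 4/16 = 0.250000.
d = −ln(1 − 0.250000) = −ln(0.750000) = 0.2877.

0.2877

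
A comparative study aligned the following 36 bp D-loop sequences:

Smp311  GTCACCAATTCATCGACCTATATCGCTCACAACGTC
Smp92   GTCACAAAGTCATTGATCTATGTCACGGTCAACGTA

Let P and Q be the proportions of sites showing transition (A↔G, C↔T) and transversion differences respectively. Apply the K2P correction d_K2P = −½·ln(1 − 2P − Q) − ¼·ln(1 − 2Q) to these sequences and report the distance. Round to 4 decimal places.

0.3476

The sequences differ at positions 6 (C/A, transversion), 9 (T/G, transversion), 14 (C/T, transition), 17 (C/T, transition), 22 (A/G, transition), 25 (G/A, transition), 27 (T/G, transversion), 28 (C/G, transversion), 29 (A/T, transversion), 36 (C/A, transversion).
Of the 10 differences, 4 transitions and 6 transversions over 36 sites: P = 4/36 = 0.111111, Q = 6/36 = 0.166667.
d = −0.5·ln(0.611111) − 0.25·ln(0.666666) = −0.5·(-0.492477) − 0.25·(-0.405466) = 0.3476.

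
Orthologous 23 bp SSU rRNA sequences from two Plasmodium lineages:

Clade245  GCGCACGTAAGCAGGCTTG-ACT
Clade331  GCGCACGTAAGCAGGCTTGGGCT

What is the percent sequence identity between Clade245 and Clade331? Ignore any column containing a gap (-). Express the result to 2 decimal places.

95.45%

Excluding the 1 gap column leaves 22 comparable sites.
Differing sites — 21:A/G.
21 of the 22 comparable sites match, so the percent identity is 21/22 × 100 = 95.45%.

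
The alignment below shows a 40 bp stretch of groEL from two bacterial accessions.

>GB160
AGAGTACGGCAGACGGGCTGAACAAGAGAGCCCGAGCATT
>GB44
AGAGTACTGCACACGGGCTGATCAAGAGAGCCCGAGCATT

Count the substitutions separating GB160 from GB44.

Mismatches occur at site 8 (G/T), site 12 (G/C), site 22 (A/T).
That gives 3 mismatches out of 40 aligned sites, so the Hamming distance is 3.

3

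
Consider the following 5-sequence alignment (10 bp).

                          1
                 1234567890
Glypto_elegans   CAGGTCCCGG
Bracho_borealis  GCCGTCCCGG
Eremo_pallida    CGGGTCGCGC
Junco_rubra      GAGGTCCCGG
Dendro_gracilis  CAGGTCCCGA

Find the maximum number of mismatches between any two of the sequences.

Pairwise Hamming distances:
  Glypto_elegans vs Bracho_borealis: 3
  Glypto_elegans vs Eremo_pallida: 3
  Glypto_elegans vs Junco_rubra: 1
  Glypto_elegans vs Dendro_gracilis: 1
  Bracho_borealis vs Eremo_pallida: 5
  Bracho_borealis vs Junco_rubra: 2
  Bracho_borealis vs Dendro_gracilis: 4
  Eremo_pallida vs Junco_rubra: 4
  Eremo_pallida vs Dendro_gracilis: 3
  Junco_rubra vs Dendro_gracilis: 2
The largest is 5, between Bracho_borealis and Eremo_pallida.

5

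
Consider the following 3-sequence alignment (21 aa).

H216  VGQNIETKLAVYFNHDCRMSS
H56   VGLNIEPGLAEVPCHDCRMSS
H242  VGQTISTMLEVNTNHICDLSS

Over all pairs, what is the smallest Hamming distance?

Pairwise Hamming distances:
  H216 vs H56: 7
  H216 vs H242: 9
  H56 vs H242: 13
The smallest is 7, between H216 and H56.

7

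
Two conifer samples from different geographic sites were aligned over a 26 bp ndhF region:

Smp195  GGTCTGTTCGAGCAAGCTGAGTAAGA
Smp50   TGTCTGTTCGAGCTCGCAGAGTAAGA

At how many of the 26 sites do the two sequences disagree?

Mismatches occur at site 1 (G/T), site 14 (A/T), site 15 (A/C), site 18 (T/A).
That gives 4 mismatches out of 26 aligned sites, so the Hamming distance is 4.

4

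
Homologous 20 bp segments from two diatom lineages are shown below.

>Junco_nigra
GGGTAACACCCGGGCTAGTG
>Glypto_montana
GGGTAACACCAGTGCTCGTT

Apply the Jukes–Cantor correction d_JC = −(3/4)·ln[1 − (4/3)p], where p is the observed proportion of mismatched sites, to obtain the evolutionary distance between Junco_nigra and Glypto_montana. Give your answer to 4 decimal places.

0.2326

Mismatches occur at site 11 (C/A), site 13 (G/T), site 17 (A/C), site 20 (G/T).
p = 4/20 = 0.200000.
d = −0.75 · ln(1 − (4/3)·0.200000) = −0.75 · ln(0.733333) = −0.75 · (-0.310155) = 0.2326.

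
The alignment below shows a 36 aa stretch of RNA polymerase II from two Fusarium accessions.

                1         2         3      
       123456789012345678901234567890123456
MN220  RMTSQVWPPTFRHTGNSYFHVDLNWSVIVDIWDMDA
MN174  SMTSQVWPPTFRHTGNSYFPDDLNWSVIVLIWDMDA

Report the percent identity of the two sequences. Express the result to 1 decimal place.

The sequences differ at positions 1 (R/S), 20 (H/P), 21 (V/D), 30 (D/L).
32 of the 36 sites match, so the percent identity is 32/36 × 100 = 88.9%.

88.9%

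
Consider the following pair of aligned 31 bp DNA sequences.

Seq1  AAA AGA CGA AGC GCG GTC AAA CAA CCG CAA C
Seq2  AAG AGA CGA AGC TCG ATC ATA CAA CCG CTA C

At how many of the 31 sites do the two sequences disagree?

5

The sequences differ at positions 3 (A/G), 13 (G/T), 16 (G/A), 20 (A/T), 29 (A/T).
That gives 5 mismatches out of 31 aligned sites, so the Hamming distance is 5.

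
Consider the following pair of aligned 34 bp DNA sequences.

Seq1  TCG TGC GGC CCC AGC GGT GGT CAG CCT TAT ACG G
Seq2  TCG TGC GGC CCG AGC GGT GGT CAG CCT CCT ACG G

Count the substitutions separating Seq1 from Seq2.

The sequences differ at positions 12 (C/G), 28 (T/C), 29 (A/C).
That gives 3 mismatches out of 34 aligned sites, so the Hamming distance is 3.

3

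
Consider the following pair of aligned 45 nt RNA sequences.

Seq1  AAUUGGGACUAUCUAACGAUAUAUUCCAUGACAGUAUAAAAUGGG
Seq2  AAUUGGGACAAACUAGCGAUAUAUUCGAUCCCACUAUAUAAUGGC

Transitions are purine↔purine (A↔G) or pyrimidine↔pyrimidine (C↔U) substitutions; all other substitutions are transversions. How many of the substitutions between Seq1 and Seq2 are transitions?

1

Differing sites — 10:U/A (Tv); 12:U/A (Tv); 16:A/G (Ti); 27:C/G (Tv); 30:G/C (Tv); 31:A/C (Tv); 34:G/C (Tv); 39:A/U (Tv); 45:G/C (Tv).
Of the 9 differences, 1 transition and 8 transversions, so the answer is 1.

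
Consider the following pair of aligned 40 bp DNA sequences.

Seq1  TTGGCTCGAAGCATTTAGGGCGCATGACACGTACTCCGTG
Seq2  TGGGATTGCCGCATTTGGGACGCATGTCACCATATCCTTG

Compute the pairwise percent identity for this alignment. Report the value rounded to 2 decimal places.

67.50%

Mismatches occur at site 2 (T→G), site 5 (C→A), site 7 (C→T), site 9 (A→C), site 10 (A→C), site 17 (A→G), site 20 (G→A), site 27 (A→T), site 31 (G→C), site 32 (T→A), site 33 (A→T), site 34 (C→A), site 38 (G→T).
27 of the 40 sites match, so the percent identity is 27/40 × 100 = 67.50%.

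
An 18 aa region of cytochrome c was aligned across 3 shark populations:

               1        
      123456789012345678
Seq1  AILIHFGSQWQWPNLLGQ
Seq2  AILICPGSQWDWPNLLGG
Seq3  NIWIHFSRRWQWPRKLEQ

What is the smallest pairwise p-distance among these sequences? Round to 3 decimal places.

0.222

Pairwise Hamming distances:
  Seq1 vs Seq2: 4
  Seq1 vs Seq3: 8
  Seq2 vs Seq3: 12
The smallest is 4 mismatches, between Seq1 and Seq2; p = 4/18 = 0.222.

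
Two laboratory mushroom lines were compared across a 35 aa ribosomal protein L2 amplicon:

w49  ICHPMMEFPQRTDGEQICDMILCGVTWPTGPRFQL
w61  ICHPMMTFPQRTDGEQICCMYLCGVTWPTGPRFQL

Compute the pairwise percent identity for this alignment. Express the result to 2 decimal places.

91.43%

Mismatches occur at site 7 (E↔T), site 19 (D↔C), site 21 (I↔Y).
32 of the 35 sites match, so the percent identity is 32/35 × 100 = 91.43%.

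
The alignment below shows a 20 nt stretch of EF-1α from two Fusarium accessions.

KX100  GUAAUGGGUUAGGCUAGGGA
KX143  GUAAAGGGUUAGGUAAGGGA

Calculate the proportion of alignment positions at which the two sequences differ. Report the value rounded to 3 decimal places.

0.150

Mismatches occur at site 5 (U→A), site 14 (C→U), site 15 (U→A).
There are 3 differences over 20 sites, so p = 3/20 = 0.150.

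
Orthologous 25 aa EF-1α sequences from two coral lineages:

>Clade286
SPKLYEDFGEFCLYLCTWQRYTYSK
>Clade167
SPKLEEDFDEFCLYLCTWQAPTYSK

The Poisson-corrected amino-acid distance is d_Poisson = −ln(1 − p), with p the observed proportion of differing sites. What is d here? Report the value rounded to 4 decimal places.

Mismatches occur at site 5 (Y→E), site 9 (G→D), site 20 (R→A), site 21 (Y→P).
p = 4/25 = 0.160000.
d = −ln(1 − 0.160000) = −ln(0.840000) = 0.1744.

0.1744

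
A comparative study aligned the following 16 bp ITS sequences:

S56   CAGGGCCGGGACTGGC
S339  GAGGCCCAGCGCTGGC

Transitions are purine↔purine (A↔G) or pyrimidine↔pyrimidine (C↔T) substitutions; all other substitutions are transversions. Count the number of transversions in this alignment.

The sequences differ at positions 1 (C/G, transversion), 5 (G/C, transversion), 8 (G/A, transition), 10 (G/C, transversion), 11 (A/G, transition).
Of the 5 differences, 2 transitions and 3 transversions, so the answer is 3.

3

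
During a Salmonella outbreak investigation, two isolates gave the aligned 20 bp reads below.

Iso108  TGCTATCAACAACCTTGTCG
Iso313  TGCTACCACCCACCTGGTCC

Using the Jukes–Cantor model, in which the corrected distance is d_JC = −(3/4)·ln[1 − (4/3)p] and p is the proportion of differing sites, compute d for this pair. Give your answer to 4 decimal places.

0.3041

The sequences differ at positions 6 (T/C), 9 (A/C), 11 (A/C), 16 (T/G), 20 (G/C).
p = 5/20 = 0.250000.
d = −0.75 · ln(1 − (4/3)·0.250000) = −0.75 · ln(0.666667) = −0.75 · (-0.405465) = 0.3041.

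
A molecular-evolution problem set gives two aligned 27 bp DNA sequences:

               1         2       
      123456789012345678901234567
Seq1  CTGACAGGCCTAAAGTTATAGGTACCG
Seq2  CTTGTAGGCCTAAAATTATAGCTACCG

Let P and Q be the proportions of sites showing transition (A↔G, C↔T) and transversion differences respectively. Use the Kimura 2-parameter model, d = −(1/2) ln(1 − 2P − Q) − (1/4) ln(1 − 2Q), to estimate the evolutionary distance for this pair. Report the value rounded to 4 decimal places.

Differing sites — 3:G/T (Tv); 4:A/G (Ti); 5:C/T (Ti); 15:G/A (Ti); 22:G/C (Tv).
Of the 5 differences, 3 transitions and 2 transversions over 27 sites: P = 3/27 = 0.111111, Q = 2/27 = 0.074074.
d = −0.5·ln(0.703704) − 0.25·ln(0.851852) = −0.5·(-0.351397) − 0.25·(-0.160342) = 0.2158.

0.2158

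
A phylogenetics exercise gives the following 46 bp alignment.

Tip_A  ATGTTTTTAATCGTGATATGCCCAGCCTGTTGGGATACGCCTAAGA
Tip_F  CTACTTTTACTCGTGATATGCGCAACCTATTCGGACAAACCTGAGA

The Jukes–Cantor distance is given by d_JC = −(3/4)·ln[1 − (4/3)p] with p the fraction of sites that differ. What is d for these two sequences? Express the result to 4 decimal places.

0.3206

The sequences differ at positions 1 (A/C), 3 (G/A), 4 (T/C), 10 (A/C), 22 (C/G), 25 (G/A), 29 (G/A), 32 (G/C), 36 (T/C), 38 (C/A), 39 (G/A), 43 (A/G).
p = 12/46 = 0.260870.
d = −0.75 · ln(1 − (4/3)·0.260870) = −0.75 · ln(0.652173) = −0.75 · (-0.427445) = 0.3206.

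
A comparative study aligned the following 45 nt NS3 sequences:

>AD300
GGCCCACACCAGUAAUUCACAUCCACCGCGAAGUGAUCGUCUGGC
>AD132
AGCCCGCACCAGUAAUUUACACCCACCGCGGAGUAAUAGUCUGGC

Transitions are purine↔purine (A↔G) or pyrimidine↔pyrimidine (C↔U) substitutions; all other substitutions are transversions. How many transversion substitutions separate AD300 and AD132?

Differing sites — 1:G/A (Ti); 6:A/G (Ti); 18:C/U (Ti); 22:U/C (Ti); 31:A/G (Ti); 35:G/A (Ti); 38:C/A (Tv).
Of the 7 differences, 6 transitions and 1 transversion, so the answer is 1.

1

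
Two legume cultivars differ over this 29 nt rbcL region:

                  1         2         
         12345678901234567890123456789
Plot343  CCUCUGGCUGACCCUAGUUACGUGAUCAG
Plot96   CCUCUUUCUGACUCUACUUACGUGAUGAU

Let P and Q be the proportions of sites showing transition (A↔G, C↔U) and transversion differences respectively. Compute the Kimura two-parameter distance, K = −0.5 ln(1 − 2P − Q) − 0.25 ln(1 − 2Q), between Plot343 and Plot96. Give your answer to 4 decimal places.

Mismatches occur at site 6 (G↔U, transversion), site 7 (G↔U, transversion), site 13 (C↔U, transition), site 17 (G↔C, transversion), site 27 (C↔G, transversion), site 29 (G↔U, transversion).
Of the 6 differences, 1 transition and 5 transversions over 29 sites: P = 1/29 = 0.034483, Q = 5/29 = 0.172414.
d = −0.5·ln(0.758620) − 0.25·ln(0.655172) = −0.5·(-0.276254) − 0.25·(-0.422857) = 0.2438.

0.2438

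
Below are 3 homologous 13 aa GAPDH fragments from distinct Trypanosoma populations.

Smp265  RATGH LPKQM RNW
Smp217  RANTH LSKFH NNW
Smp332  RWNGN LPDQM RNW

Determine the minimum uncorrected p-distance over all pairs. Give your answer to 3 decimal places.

Pairwise Hamming distances:
  Smp265 vs Smp217: 6
  Smp265 vs Smp332: 4
  Smp217 vs Smp332: 8
The smallest is 4 mismatches, between Smp265 and Smp332; p = 4/13 = 0.308.

0.308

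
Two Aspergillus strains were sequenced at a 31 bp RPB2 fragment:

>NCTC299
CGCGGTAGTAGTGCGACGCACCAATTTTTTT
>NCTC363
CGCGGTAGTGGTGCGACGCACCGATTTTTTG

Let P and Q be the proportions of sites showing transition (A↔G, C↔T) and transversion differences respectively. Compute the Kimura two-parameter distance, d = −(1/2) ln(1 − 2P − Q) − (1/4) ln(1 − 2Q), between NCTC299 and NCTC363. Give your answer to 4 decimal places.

The sequences differ at positions 10 (A/G, transition), 23 (A/G, transition), 31 (T/G, transversion).
Of the 3 differences, 2 transitions and 1 transversion over 31 sites: P = 2/31 = 0.064516, Q = 1/31 = 0.032258.
d = −0.5·ln(0.838710) − 0.25·ln(0.935484) = −0.5·(-0.175890) − 0.25·(-0.066691) = 0.1046.

0.1046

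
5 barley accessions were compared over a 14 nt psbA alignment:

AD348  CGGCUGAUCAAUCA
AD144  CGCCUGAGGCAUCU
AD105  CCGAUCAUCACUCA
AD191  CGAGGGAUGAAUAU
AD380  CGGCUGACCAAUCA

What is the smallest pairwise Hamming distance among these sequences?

1

Pairwise Hamming distances:
  AD348 vs AD144: 5
  AD348 vs AD105: 4
  AD348 vs AD191: 6
  AD348 vs AD380: 1
  AD144 vs AD105: 9
  AD144 vs AD191: 6
  AD144 vs AD380: 5
  AD105 vs AD191: 9
  AD105 vs AD380: 5
  AD191 vs AD380: 7
The smallest is 1, between AD348 and AD380.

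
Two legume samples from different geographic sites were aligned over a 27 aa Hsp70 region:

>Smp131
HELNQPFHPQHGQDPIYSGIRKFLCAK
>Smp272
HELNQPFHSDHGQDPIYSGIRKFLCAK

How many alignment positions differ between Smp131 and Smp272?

2

Differing sites — 9:P/S; 10:Q/D.
That gives 2 mismatches out of 27 aligned sites, so the Hamming distance is 2.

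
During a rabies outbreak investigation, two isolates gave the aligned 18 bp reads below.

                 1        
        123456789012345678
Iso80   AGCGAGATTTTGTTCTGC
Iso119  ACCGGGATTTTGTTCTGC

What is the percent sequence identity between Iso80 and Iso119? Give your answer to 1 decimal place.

Differing sites — 2:G/C; 5:A/G.
16 of the 18 sites match, so the percent identity is 16/18 × 100 = 88.9%.

88.9%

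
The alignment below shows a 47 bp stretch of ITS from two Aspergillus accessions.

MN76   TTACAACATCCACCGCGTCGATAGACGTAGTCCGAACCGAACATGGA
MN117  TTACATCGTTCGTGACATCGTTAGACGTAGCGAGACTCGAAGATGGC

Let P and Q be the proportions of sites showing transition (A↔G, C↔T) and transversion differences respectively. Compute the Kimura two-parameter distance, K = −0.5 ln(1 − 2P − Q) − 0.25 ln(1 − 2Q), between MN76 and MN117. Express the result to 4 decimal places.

0.4614

Mismatches occur at site 6 (A↔T, transversion), site 8 (A↔G, transition), site 10 (C↔T, transition), site 12 (A↔G, transition), site 13 (C↔T, transition), site 14 (C↔G, transversion), site 15 (G↔A, transition), site 17 (G↔A, transition), site 21 (A↔T, transversion), site 31 (T↔C, transition), site 32 (C↔G, transversion), site 33 (C↔A, transversion), site 36 (A↔C, transversion), site 37 (C↔T, transition), site 42 (C↔G, transversion), site 47 (A↔C, transversion).
Of the 16 differences, 8 transitions and 8 transversions over 47 sites: P = 8/47 = 0.170213, Q = 8/47 = 0.170213.
d = −0.5·ln(0.489361) − 0.25·ln(0.659574) = −0.5·(-0.714655) − 0.25·(-0.416161) = 0.4614.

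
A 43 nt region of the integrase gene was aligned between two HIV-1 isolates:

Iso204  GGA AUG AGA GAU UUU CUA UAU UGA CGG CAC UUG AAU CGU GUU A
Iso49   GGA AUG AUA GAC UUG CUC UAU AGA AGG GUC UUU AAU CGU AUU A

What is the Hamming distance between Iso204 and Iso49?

The sequences differ at positions 8 (G/U), 12 (U/C), 15 (U/G), 18 (A/C), 22 (U/A), 25 (C/A), 28 (C/G), 29 (A/U), 33 (G/U), 40 (G/A).
That gives 10 mismatches out of 43 aligned sites, so the Hamming distance is 10.

10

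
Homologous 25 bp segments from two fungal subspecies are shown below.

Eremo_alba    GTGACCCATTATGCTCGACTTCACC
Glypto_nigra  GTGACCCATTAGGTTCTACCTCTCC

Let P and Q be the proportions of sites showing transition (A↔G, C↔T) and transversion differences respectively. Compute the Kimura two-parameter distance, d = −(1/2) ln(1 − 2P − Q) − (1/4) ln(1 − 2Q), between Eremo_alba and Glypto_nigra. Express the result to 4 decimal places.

Differing sites — 12:T/G (Tv); 14:C/T (Ti); 17:G/T (Tv); 20:T/C (Ti); 23:A/T (Tv).
Of the 5 differences, 2 transitions and 3 transversions over 25 sites: P = 2/25 = 0.080000, Q = 3/25 = 0.120000.
d = −0.5·ln(0.720000) − 0.25·ln(0.760000) = −0.5·(-0.328504) − 0.25·(-0.274437) = 0.2329.

0.2329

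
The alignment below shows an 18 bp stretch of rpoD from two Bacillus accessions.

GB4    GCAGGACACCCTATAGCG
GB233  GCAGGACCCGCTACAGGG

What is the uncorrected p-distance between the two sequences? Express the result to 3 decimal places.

0.222

The sequences differ at positions 8 (A/C), 10 (C/G), 14 (T/C), 17 (C/G).
There are 4 differences over 18 sites, so p = 4/18 = 0.222.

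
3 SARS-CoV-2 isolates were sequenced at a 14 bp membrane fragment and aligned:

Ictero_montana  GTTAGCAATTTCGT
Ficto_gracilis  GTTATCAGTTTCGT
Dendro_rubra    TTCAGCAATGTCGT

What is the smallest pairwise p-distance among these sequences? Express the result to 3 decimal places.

0.143

Pairwise Hamming distances:
  Ictero_montana vs Ficto_gracilis: 2
  Ictero_montana vs Dendro_rubra: 3
  Ficto_gracilis vs Dendro_rubra: 5
The smallest is 2 mismatches, between Ictero_montana and Ficto_gracilis; p = 2/14 = 0.143.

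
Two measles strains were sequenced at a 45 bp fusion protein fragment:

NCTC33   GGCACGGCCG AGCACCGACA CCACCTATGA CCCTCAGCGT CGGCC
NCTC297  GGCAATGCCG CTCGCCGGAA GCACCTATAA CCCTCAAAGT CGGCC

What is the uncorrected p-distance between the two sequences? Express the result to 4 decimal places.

0.2444

The sequences differ at positions 5 (C/A), 6 (G/T), 11 (A/C), 12 (G/T), 14 (A/G), 18 (A/G), 19 (C/A), 21 (C/G), 29 (G/A), 37 (G/A), 38 (C/A).
There are 11 differences over 45 sites, so p = 11/45 = 0.2444.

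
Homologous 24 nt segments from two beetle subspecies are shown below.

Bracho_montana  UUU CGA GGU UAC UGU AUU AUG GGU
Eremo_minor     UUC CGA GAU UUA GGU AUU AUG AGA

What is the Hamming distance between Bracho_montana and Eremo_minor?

Differing sites — 3:U/C; 8:G/A; 11:A/U; 12:C/A; 13:U/G; 22:G/A; 24:U/A.
That gives 7 mismatches out of 24 aligned sites, so the Hamming distance is 7.

7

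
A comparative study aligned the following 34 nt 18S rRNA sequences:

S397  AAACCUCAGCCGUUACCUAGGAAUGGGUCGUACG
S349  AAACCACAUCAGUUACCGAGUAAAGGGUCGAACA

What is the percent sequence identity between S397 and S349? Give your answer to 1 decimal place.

76.5%

Differing sites — 6:U/A; 9:G/U; 11:C/A; 18:U/G; 21:G/U; 24:U/A; 31:U/A; 34:G/A.
26 of the 34 sites match, so the percent identity is 26/34 × 100 = 76.5%.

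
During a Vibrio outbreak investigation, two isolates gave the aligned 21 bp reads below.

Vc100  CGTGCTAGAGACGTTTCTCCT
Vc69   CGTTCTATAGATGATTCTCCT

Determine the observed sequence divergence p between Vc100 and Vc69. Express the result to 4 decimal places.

0.1905

Mismatches occur at site 4 (G→T), site 8 (G→T), site 12 (C→T), site 14 (T→A).
There are 4 differences over 21 sites, so p = 4/21 = 0.1905.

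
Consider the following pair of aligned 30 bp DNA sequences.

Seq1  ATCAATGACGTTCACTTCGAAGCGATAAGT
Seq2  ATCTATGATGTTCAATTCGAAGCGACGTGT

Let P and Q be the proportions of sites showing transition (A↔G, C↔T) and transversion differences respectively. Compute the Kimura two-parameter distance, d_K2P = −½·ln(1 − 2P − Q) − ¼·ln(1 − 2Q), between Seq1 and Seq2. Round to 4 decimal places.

Mismatches occur at site 4 (A/T, transversion), site 9 (C/T, transition), site 15 (C/A, transversion), site 26 (T/C, transition), site 27 (A/G, transition), site 28 (A/T, transversion).
Of the 6 differences, 3 transitions and 3 transversions over 30 sites: P = 3/30 = 0.100000, Q = 3/30 = 0.100000.
d = −0.5·ln(0.700000) − 0.25·ln(0.800000) = −0.5·(-0.356675) − 0.25·(-0.223144) = 0.2341.

0.2341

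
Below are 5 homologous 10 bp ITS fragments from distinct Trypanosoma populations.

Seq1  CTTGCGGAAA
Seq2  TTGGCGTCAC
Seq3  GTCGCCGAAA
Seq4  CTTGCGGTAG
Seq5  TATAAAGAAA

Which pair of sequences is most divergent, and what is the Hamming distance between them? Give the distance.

8

Pairwise Hamming distances:
  Seq1 vs Seq2: 5
  Seq1 vs Seq3: 3
  Seq1 vs Seq4: 2
  Seq1 vs Seq5: 5
  Seq2 vs Seq3: 6
  Seq2 vs Seq4: 5
  Seq2 vs Seq5: 8
  Seq3 vs Seq4: 5
  Seq3 vs Seq5: 6
  Seq4 vs Seq5: 7
The largest is 8, between Seq2 and Seq5.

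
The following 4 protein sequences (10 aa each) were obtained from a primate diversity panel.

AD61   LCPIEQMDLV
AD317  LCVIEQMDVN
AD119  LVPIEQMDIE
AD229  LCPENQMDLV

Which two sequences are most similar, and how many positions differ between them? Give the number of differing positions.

2

Pairwise Hamming distances:
  AD61 vs AD317: 3
  AD61 vs AD119: 3
  AD61 vs AD229: 2
  AD317 vs AD119: 4
  AD317 vs AD229: 5
  AD119 vs AD229: 5
The smallest is 2, between AD61 and AD229.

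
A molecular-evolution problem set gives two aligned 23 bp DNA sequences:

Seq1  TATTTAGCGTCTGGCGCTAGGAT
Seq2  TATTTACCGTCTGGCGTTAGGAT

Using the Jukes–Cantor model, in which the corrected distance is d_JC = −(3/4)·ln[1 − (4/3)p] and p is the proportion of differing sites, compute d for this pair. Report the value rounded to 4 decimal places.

0.0924

The sequences differ at positions 7 (G/C), 17 (C/T).
p = 2/23 = 0.086957.
d = −0.75 · ln(1 − (4/3)·0.086957) = −0.75 · ln(0.884057) = −0.75 · (-0.123234) = 0.0924.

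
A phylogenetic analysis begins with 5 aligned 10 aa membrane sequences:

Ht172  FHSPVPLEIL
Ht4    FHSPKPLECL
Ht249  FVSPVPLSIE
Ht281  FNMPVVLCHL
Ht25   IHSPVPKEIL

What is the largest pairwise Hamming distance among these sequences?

Pairwise Hamming distances:
  Ht172 vs Ht4: 2
  Ht172 vs Ht249: 3
  Ht172 vs Ht281: 5
  Ht172 vs Ht25: 2
  Ht4 vs Ht249: 5
  Ht4 vs Ht281: 6
  Ht4 vs Ht25: 4
  Ht249 vs Ht281: 6
  Ht249 vs Ht25: 5
  Ht281 vs Ht25: 7
The largest is 7, between Ht281 and Ht25.

7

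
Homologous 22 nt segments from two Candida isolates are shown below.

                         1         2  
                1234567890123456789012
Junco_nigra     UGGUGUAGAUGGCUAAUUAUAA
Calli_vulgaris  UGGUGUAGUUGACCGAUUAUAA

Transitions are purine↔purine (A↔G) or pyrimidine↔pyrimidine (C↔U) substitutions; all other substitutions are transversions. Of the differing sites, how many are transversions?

1

Differing sites — 9:A/U (Tv); 12:G/A (Ti); 14:U/C (Ti); 15:A/G (Ti).
Of the 4 differences, 3 transitions and 1 transversion, so the answer is 1.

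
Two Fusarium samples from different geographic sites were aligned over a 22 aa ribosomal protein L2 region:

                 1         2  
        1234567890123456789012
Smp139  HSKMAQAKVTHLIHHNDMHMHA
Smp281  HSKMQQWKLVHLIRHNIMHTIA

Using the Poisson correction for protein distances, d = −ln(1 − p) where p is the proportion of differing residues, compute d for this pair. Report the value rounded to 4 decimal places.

0.4520

The sequences differ at positions 5 (A/Q), 7 (A/W), 9 (V/L), 10 (T/V), 14 (H/R), 17 (D/I), 20 (M/T), 21 (H/I).
p = 8/22 = 0.363636.
d = −ln(1 − 0.363636) = −ln(0.636364) = 0.4520.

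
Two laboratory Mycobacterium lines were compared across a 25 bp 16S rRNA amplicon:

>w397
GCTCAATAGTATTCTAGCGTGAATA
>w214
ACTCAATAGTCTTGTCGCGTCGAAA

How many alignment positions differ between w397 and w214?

Differing sites — 1:G/A; 11:A/C; 14:C/G; 16:A/C; 21:G/C; 22:A/G; 24:T/A.
That gives 7 mismatches out of 25 aligned sites, so the Hamming distance is 7.

7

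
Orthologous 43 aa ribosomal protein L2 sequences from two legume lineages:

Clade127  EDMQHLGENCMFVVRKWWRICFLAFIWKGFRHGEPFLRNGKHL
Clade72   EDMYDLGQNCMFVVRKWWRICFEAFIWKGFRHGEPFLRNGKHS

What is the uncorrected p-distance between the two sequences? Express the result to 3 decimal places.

The sequences differ at positions 4 (Q/Y), 5 (H/D), 8 (E/Q), 23 (L/E), 43 (L/S).
There are 5 differences over 43 sites, so p = 5/43 = 0.116.

0.116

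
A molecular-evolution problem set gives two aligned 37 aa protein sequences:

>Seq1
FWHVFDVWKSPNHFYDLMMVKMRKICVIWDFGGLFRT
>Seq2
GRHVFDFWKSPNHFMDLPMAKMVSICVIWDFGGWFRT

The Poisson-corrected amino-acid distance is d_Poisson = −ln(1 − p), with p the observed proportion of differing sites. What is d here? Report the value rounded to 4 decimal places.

Differing sites — 1:F/G; 2:W/R; 7:V/F; 15:Y/M; 18:M/P; 20:V/A; 23:R/V; 24:K/S; 34:L/W.
p = 9/37 = 0.243243.
d = −ln(1 − 0.243243) = −ln(0.756757) = 0.2787.

0.2787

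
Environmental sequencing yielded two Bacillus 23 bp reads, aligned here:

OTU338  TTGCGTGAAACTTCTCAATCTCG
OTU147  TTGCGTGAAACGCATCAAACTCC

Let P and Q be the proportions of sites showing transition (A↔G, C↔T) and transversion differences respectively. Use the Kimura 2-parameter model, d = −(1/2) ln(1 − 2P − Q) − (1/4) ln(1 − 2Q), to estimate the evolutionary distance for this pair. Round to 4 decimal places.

0.2580

Mismatches occur at site 12 (T↔G, transversion), site 13 (T↔C, transition), site 14 (C↔A, transversion), site 19 (T↔A, transversion), site 23 (G↔C, transversion).
Of the 5 differences, 1 transition and 4 transversions over 23 sites: P = 1/23 = 0.043478, Q = 4/23 = 0.173913.
d = −0.5·ln(0.739131) − 0.25·ln(0.652174) = −0.5·(-0.302280) − 0.25·(-0.427444) = 0.2580.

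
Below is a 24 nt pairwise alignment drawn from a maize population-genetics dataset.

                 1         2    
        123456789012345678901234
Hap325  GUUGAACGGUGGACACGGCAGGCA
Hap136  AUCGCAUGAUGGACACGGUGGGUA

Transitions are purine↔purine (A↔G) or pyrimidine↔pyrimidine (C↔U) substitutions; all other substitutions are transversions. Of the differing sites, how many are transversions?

The sequences differ at positions 1 (G/A, transition), 3 (U/C, transition), 5 (A/C, transversion), 7 (C/U, transition), 9 (G/A, transition), 19 (C/U, transition), 20 (A/G, transition), 23 (C/U, transition).
Of the 8 differences, 7 transitions and 1 transversion, so the answer is 1.

1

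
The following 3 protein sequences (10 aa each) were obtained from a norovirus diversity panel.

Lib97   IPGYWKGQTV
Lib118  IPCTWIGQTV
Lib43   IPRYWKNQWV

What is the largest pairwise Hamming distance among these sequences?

5

Pairwise Hamming distances:
  Lib97 vs Lib118: 3
  Lib97 vs Lib43: 3
  Lib118 vs Lib43: 5
The largest is 5, between Lib118 and Lib43.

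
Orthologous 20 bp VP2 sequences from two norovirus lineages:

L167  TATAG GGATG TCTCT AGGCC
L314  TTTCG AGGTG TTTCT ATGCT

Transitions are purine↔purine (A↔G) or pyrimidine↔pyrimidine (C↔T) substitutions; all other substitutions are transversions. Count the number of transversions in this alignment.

3

Differing sites — 2:A/T (Tv); 4:A/C (Tv); 6:G/A (Ti); 8:A/G (Ti); 12:C/T (Ti); 17:G/T (Tv); 20:C/T (Ti).
Of the 7 differences, 4 transitions and 3 transversions, so the answer is 3.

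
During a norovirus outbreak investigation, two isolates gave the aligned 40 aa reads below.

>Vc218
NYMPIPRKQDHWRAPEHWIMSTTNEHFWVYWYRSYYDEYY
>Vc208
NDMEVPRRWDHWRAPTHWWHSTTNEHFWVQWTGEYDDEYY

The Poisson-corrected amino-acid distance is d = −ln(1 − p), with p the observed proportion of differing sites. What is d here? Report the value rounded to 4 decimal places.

Differing sites — 2:Y/D; 4:P/E; 5:I/V; 8:K/R; 9:Q/W; 16:E/T; 19:I/W; 20:M/H; 30:Y/Q; 32:Y/T; 33:R/G; 34:S/E; 36:Y/D.
p = 13/40 = 0.325000.
d = −ln(1 − 0.325000) = −ln(0.675000) = 0.3930.

0.3930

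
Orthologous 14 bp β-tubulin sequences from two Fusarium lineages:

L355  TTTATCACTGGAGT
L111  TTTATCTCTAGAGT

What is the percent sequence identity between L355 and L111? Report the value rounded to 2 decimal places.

The sequences differ at positions 7 (A/T), 10 (G/A).
12 of the 14 sites match, so the percent identity is 12/14 × 100 = 85.71%.

85.71%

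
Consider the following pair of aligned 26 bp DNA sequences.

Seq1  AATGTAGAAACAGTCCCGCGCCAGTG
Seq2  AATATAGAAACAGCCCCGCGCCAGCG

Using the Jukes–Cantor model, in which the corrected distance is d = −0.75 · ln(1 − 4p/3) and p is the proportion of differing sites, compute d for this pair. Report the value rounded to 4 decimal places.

0.1253

Differing sites — 4:G/A; 14:T/C; 25:T/C.
p = 3/26 = 0.115385.
d = −0.75 · ln(1 − (4/3)·0.115385) = −0.75 · ln(0.846153) = −0.75 · (-0.167055) = 0.1253.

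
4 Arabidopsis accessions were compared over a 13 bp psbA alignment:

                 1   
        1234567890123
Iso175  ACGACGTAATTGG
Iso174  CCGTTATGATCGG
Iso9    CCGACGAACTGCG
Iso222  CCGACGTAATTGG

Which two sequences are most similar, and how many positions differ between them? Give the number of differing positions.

Pairwise Hamming distances:
  Iso175 vs Iso174: 6
  Iso175 vs Iso9: 5
  Iso175 vs Iso222: 1
  Iso174 vs Iso9: 8
  Iso174 vs Iso222: 5
  Iso9 vs Iso222: 4
The smallest is 1, between Iso175 and Iso222.

1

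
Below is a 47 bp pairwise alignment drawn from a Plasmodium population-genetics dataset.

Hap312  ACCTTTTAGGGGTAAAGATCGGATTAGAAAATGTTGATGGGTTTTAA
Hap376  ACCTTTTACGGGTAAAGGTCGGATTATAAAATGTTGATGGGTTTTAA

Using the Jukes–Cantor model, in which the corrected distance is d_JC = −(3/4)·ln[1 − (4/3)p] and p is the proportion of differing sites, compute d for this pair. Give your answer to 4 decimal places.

0.0667

Mismatches occur at site 9 (G↔C), site 18 (A↔G), site 27 (G↔T).
p = 3/47 = 0.063830.
d = −0.75 · ln(1 − (4/3)·0.063830) = −0.75 · ln(0.914893) = −0.75 · (-0.088948) = 0.0667.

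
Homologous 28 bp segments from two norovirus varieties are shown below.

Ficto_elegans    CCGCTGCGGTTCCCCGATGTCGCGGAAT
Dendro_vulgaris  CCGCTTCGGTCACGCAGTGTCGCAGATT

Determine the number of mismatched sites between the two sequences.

8

Mismatches occur at site 6 (G↔T), site 11 (T↔C), site 12 (C↔A), site 14 (C↔G), site 16 (G↔A), site 17 (A↔G), site 24 (G↔A), site 27 (A↔T).
That gives 8 mismatches out of 28 aligned sites, so the Hamming distance is 8.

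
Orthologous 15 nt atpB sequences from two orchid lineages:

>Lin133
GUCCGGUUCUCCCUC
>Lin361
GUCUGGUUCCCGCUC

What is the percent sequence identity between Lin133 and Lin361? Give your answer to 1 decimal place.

80.0%

Mismatches occur at site 4 (C/U), site 10 (U/C), site 12 (C/G).
12 of the 15 sites match, so the percent identity is 12/15 × 100 = 80.0%.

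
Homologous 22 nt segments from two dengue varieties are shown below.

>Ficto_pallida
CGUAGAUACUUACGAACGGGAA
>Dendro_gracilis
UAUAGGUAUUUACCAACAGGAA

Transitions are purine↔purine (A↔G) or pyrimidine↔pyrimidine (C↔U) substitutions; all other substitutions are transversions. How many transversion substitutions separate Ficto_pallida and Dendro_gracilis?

1

Differing sites — 1:C/U (Ti); 2:G/A (Ti); 6:A/G (Ti); 9:C/U (Ti); 14:G/C (Tv); 18:G/A (Ti).
Of the 6 differences, 5 transitions and 1 transversion, so the answer is 1.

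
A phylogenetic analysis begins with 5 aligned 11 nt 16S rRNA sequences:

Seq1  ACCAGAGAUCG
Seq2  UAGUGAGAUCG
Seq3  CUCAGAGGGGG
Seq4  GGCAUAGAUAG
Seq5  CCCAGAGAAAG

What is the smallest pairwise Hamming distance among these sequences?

Pairwise Hamming distances:
  Seq1 vs Seq2: 4
  Seq1 vs Seq3: 5
  Seq1 vs Seq4: 4
  Seq1 vs Seq5: 3
  Seq2 vs Seq3: 7
  Seq2 vs Seq4: 6
  Seq2 vs Seq5: 6
  Seq3 vs Seq4: 6
  Seq3 vs Seq5: 4
  Seq4 vs Seq5: 4
The smallest is 3, between Seq1 and Seq5.

3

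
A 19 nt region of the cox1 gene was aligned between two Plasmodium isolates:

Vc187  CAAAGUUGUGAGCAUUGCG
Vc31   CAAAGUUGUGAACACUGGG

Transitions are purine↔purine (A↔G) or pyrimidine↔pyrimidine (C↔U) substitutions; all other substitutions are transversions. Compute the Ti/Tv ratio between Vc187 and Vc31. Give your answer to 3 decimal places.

The sequences differ at positions 12 (G/A, transition), 15 (U/C, transition), 18 (C/G, transversion).
Of the 3 differences, 2 transitions and 1 transversion, so Ti/Tv = 2/1 = 2.000.

2.000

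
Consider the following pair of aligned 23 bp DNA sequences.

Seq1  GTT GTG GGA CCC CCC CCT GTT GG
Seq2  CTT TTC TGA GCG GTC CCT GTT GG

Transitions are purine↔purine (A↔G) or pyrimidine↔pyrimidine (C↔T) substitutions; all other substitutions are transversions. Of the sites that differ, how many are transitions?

The sequences differ at positions 1 (G/C, transversion), 4 (G/T, transversion), 6 (G/C, transversion), 7 (G/T, transversion), 10 (C/G, transversion), 12 (C/G, transversion), 13 (C/G, transversion), 14 (C/T, transition).
Of the 8 differences, 1 transition and 7 transversions, so the answer is 1.

1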